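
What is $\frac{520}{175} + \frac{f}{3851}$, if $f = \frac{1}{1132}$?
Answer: $\frac{453370563}{152576620} \approx 2.9714$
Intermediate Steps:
$f = \frac{1}{1132} \approx 0.00088339$
$\frac{520}{175} + \frac{f}{3851} = \frac{520}{175} + \frac{1}{1132 \cdot 3851} = 520 \cdot \frac{1}{175} + \frac{1}{1132} \cdot \frac{1}{3851} = \frac{104}{35} + \frac{1}{4359332} = \frac{453370563}{152576620}$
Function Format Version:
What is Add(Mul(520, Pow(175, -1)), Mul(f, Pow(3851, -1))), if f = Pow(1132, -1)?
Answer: Rational(453370563, 152576620) ≈ 2.9714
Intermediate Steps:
f = Rational(1, 1132) ≈ 0.00088339
Add(Mul(520, Pow(175, -1)), Mul(f, Pow(3851, -1))) = Add(Mul(520, Pow(175, -1)), Mul(Rational(1, 1132), Pow(3851, -1))) = Add(Mul(520, Rational(1, 175)), Mul(Rational(1, 1132), Rational(1, 3851))) = Add(Rational(104, 35), Rational(1, 4359332)) = Rational(453370563, 152576620)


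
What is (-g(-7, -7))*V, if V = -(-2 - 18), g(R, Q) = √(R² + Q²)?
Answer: -140*√2 ≈ -197.99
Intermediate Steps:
g(R, Q) = √(Q² + R²)
V = 20 (V = -(-20) = -1*(-20) = 20)
(-g(-7, -7))*V = -√((-7)² + (-7)²)*20 = -√(49 + 49)*20 = -√98*20 = -7*√2*20 = -140*√2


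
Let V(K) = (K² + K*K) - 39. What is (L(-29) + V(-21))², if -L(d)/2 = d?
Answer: 811801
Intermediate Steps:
V(K) = -39 + 2*K² (V(K) = (K² + K²) - 39 = 2*K² - 39 = -39 + 2*K²)
L(d) = -2*d
(L(-29) + V(-21))² = (-2*(-29) + (-39 + 2*(-21)²))² = (58 + (-39 + 2*441))² = (58 + (-39 + 882))² = (58 + 843)² = 901² = 811801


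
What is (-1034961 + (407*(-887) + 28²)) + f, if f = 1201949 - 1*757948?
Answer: -951185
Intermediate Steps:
f = 444001 (f = 1201949 - 757948 = 444001)
(-1034961 + (407*(-887) + 28²)) + f = (-1034961 + (407*(-887) + 28²)) + 444001 = (-1034961 + (-361009 + 784)) + 444001 = (-1034961 - 360225) + 444001 = -1395186 + 444001 = -951185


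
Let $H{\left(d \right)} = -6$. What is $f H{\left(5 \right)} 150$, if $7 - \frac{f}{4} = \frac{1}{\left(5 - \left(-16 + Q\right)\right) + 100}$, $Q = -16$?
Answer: $- \frac{3448800}{137} \approx -25174.0$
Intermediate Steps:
$f = \frac{3832}{137}$ ($f = 28 - \frac{4}{\left(5 + \left(16 - -16\right)\right) + 100} = 28 - \frac{4}{\left(5 + \left(16 + 16\right)\right) + 100} = 28 - \frac{4}{\left(5 + 32\right) + 100} = 28 - \frac{4}{37 + 100} = 28 - \frac{4}{137} = \frac{3832}{137} \approx 27.971$)
$f H{\left(5 \right)} 150 = \frac{3832}{137} \left(-6\right) 150 = \left(- \frac{22992}{137}\right) 150 = - \frac{3448800}{137}$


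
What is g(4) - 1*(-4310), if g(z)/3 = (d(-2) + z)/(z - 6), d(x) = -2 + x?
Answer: 4310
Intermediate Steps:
g(z) = 3*(-4 + z)/(-6 + z) (g(z) = 3*(((-2 - 2) + z)/(z - 6)) = 3*((-4 + z)/(-6 + z)) = 3*(-4 + z)/(-6 + z))
g(4) - 1*(-4310) = 3*(-4 + 4)/(-6 + 4) - 1*(-4310) = 3*0/(-2) + 4310 = 3*(-½)*0 + 4310 = 0 + 4310 = 4310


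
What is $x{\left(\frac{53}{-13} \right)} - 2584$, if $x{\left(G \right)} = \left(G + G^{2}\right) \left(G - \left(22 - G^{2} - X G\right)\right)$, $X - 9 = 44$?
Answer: $- \frac{154605424}{28561} \approx -5413.2$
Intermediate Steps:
$X = 53$ ($X = 9 + 44 = 53$)
$x{\left(G \right)} = \left(G + G^{2}\right) \left(-22 + G^{2} + 54 G\right)$ ($x{\left(G \right)} = \left(G + G^{2}\right) \left(G - \left(22 - G^{2} - 53 G\right)\right) = \left(G + G^{2}\right) \left(G + \left(-22 + G^{2} + 53 G\right)\right) = \left(G + G^{2}\right) \left(-22 + G^{2} + 54 G\right)$)
$x{\left(\frac{53}{-13} \right)} - 2584 = \frac{53}{-13} \left(-22 + \left(\frac{53}{-13}\right)^{3} + 32 \frac{53}{-13} + 55 \left(\frac{53}{-13}\right)^{2}\right) - 2584 = 53 \left(- \frac{1}{13}\right) \left(-22 + \left(53 \left(- \frac{1}{13}\right)\right)^{3} + 32 \cdot 53 \left(- \frac{1}{13}\right) + 55 \left(53 \left(- \frac{1}{13}\right)\right)^{2}\right) - 2584 = - \frac{53 \left(-22 + \left(- \frac{53}{13}\right)^{3} + 32 \left(- \frac{53}{13}\right) + 55 \left(- \frac{53}{13}\right)^{2}\right)}{13} - 2584 = - \frac{53 \left(-22 - \frac{148877}{2197} - \frac{1696}{13} + 55 \cdot \frac{2809}{169}\right)}{13} - 2584 = - \frac{53 \left(-22 - \frac{148877}{2197} - \frac{1696}{13} + \frac{154495}{169}\right)}{13} - 2584 = \left(- \frac{53}{13}\right) \frac{1524600}{2197} - 2584 = - \frac{80803800}{28561} - 2584 = - \frac{154605424}{28561}$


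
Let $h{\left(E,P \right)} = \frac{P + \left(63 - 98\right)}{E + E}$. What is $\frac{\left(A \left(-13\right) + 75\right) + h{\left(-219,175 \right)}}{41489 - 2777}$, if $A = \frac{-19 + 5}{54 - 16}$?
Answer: $\frac{165337}{80540316} \approx 0.0020528$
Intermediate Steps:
$A = - \frac{7}{19}$ ($A = - \frac{14}{38} = \left(-14\right) \frac{1}{38} = - \frac{7}{19} \approx -0.36842$)
$h{\left(E,P \right)} = \frac{-35 + P}{2 E}$ ($h{\left(E,P \right)} = \frac{P + \left(63 - 98\right)}{2 E} = \left(P - 35\right) \frac{1}{2 E} = \left(-35 + P\right) \frac{1}{2 E} = \frac{-35 + P}{2 E}$)
$\frac{\left(A \left(-13\right) + 75\right) + h{\left(-219,175 \right)}}{41489 - 2777} = \frac{\left(\left(- \frac{7}{19}\right) \left(-13\right) + 75\right) + \frac{-35 + 175}{2 \left(-219\right)}}{41489 - 2777} = \frac{\left(\frac{91}{19} + 75\right) + \frac{1}{2} \left(- \frac{1}{219}\right) 140}{38712} = \left(\frac{1516}{19} - \frac{70}{219}\right) \frac{1}{38712} = \frac{330674}{4161} \cdot \frac{1}{38712} = \frac{165337}{80540316}$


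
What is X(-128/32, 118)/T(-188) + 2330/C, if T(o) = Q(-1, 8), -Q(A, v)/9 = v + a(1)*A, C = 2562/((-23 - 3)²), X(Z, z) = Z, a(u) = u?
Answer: 337552/549 ≈ 614.85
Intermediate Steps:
C = 1281/338 (C = 2562/((-26)²) = 2562/676 = 2562*(1/676) = 1281/338 ≈ 3.7899)
Q(A, v) = -9*A - 9*v (Q(A, v) = -9*(v + 1*A) = -9*(v + A) = -9*(A + v) = -9*A - 9*v)
T(o) = -63 (T(o) = -9*(-1) - 9*8 = 9 - 72 = -63)
X(-128/32, 118)/T(-188) + 2330/C = -128/32/(-63) + 2330/(1281/338) = -128*1/32*(-1/63) + 2330*(338/1281) = -4*(-1/63) + 787540/1281 = 4/63 + 787540/1281 = 337552/549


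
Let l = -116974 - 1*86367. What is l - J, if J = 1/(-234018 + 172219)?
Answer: -12566270458/61799 ≈ -2.0334e+5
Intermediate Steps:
l = -203341 (l = -116974 - 86367 = -203341)
J = -1/61799 (J = 1/(-61799) = -1/61799 ≈ -1.6181e-5)
l - J = -203341 - 1*(-1/61799) = -203341 + 1/61799 = -12566270458/61799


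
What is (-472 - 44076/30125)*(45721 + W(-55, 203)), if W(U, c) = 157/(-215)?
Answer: -140204011723208/6476875 ≈ -2.1647e+7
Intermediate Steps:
W(U, c) = -157/215 (W(U, c) = 157*(-1/215) = -157/215)
(-472 - 44076/30125)*(45721 + W(-55, 203)) = (-472 - 44076/30125)*(45721 - 157/215) = (-472 - 44076*1/30125)*(9829858/215) = (-472 - 44076/30125)*(9829858/215) = -14263076/30125*9829858/215 = -140204011723208/6476875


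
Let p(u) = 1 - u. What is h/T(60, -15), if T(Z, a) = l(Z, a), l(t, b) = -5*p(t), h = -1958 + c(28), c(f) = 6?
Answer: -1952/295 ≈ -6.6170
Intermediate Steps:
h = -1952 (h = -1958 + 6 = -1952)
l(t, b) = -5 + 5*t (l(t, b) = -5*(1 - t) = -5 + 5*t)
T(Z, a) = -5 + 5*Z
h/T(60, -15) = -1952/(-5 + 5*60) = -1952/(-5 + 300) = -1952/295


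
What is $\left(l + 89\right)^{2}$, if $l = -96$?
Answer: $49$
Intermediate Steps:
$\left(l + 89\right)^{2} = \left(-96 + 89\right)^{2} = \left(-7\right)^{2} = 49$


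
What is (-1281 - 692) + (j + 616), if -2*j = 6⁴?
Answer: -2005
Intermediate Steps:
j = -648 (j = -½*6⁴ = -½*1296 = -648)
(-1281 - 692) + (j + 616) = (-1281 - 692) + (-648 + 616) = -1973 - 32 = -2005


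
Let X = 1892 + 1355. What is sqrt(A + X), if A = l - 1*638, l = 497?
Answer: sqrt(3106) ≈ 55.732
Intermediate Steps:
A = -141 (A = 497 - 1*638 = 497 - 638 = -141)
X = 3247
sqrt(A + X) = sqrt(-141 + 3247) = sqrt(3106)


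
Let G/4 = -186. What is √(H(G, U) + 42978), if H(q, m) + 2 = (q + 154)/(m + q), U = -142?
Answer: 3*√937125301/443 ≈ 207.31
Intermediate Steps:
G = -744 (G = 4*(-186) = -744)
H(q, m) = -2 + (154 + q)/(m + q) (H(q, m) = -2 + (q + 154)/(m + q) = -2 + (154 + q)/(m + q))
√(H(G, U) + 42978) = √((154 - 1*(-744) - 2*(-142))/(-142 - 744) + 42978) = √((154 + 744 + 284)/(-886) + 42978) = √(-1/886*1182 + 42978) = √(-591/443 + 42978) = √(19038663/443) = 3*√937125301/443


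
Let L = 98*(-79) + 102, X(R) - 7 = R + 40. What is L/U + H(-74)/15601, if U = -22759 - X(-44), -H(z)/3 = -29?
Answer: 60585967/177554981 ≈ 0.34122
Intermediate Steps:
H(z) = 87 (H(z) = -3*(-29) = 87)
X(R) = 47 + R (X(R) = 7 + (R + 40) = 7 + (40 + R) = 47 + R)
L = -7640 (L = -7742 + 102 = -7640)
U = -22762 (U = -22759 - (47 - 44) = -22759 - 1*3 = -22759 - 3 = -22762)
L/U + H(-74)/15601 = -7640/(-22762) + 87/15601 = -7640*(-1/22762) + 87*(1/15601) = 3820/11381 + 87/15601 = 60585967/177554981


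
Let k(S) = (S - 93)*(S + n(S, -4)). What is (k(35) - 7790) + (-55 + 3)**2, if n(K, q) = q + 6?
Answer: -7232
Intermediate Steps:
n(K, q) = 6 + q
k(S) = (-93 + S)*(2 + S) (k(S) = (S - 93)*(S + (6 - 4)) = (-93 + S)*(S + 2) = (-93 + S)*(2 + S))
(k(35) - 7790) + (-55 + 3)**2 = ((-186 + 35**2 - 91*35) - 7790) + (-55 + 3)**2 = ((-186 + 1225 - 3185) - 7790) + (-52)**2 = (-2146 - 7790) + 2704 = -9936 + 2704 = -7232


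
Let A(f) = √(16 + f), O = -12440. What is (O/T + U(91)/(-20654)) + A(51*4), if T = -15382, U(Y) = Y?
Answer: 127767999/158849914 + 2*√55 ≈ 15.637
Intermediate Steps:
(O/T + U(91)/(-20654)) + A(51*4) = (-12440/(-15382) + 91/(-20654)) + √(16 + 51*4) = (-12440*(-1/15382) + 91*(-1/20654)) + √(16 + 204) = (6220/7691 - 91/20654) + √220 = 127767999/158849914 + 2*√55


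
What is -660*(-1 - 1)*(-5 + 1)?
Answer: -5280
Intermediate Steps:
-660*(-1 - 1)*(-5 + 1) = -(-1320)*(-4) = -660*8 = -5280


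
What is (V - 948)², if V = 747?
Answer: 40401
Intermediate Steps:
(V - 948)² = (747 - 948)² = (-201)² = 40401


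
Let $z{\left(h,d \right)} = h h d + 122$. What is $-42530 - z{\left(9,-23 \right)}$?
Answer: $-40789$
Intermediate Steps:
$z{\left(h,d \right)} = 122 + d h^{2}$ ($z{\left(h,d \right)} = h^{2} d + 122 = d h^{2} + 122 = 122 + d h^{2}$)
$-42530 - z{\left(9,-23 \right)} = -42530 - \left(122 - 23 \cdot 9^{2}\right) = -42530 - \left(122 - 1863\right) = -42530 - -1741 = -42530 + 1741 = -40789$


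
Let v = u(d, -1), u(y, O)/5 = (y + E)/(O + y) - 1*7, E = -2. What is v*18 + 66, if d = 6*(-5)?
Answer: -14604/31 ≈ -471.10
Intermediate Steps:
d = -30
u(y, O) = -35 + 5*(-2 + y)/(O + y) (u(y, O) = 5*((y - 2)/(O + y) - 1*7) = 5*((-2 + y)/(O + y) - 7) = 5*(-7 + (-2 + y)/(O + y)) = -35 + 5*(-2 + y)/(O + y))
v = -925/31 (v = 5*(-2 - 7*(-1) - 6*(-30))/(-1 - 30) = 5*(-2 + 7 + 180)/(-31) = 5*(-1/31)*185 = -925/31 ≈ -29.839)
v*18 + 66 = -925/31*18 + 66 = -16650/31 + 66 = -14604/31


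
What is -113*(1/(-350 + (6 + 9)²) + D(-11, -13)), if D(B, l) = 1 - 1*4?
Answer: 42488/125 ≈ 339.90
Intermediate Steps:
D(B, l) = -3 (D(B, l) = 1 - 4 = -3)
-113*(1/(-350 + (6 + 9)²) + D(-11, -13)) = -113*(1/(-350 + (6 + 9)²) - 3) = -113*(1/(-350 + 15²) - 3) = -113*(1/(-350 + 225) - 3) = -113*(1/(-125) - 3) = -113*(-1/125 - 3) = -113*(-376/125) = 42488/125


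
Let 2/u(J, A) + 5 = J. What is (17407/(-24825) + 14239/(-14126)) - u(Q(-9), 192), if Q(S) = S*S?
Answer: -5781726829/3331440525 ≈ -1.7355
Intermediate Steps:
Q(S) = S²
u(J, A) = 2/(-5 + J)
(17407/(-24825) + 14239/(-14126)) - u(Q(-9), 192) = (17407/(-24825) + 14239/(-14126)) - 2/(-5 + (-9)²) = (17407*(-1/24825) + 14239*(-1/14126)) - 2/(-5 + 81) = (-17407/24825 - 14239/14126) - 2/76 = -599374457/350677950 - 2/76 = -599374457/350677950 - 1*1/38 = -599374457/350677950 - 1/38 = -5781726829/3331440525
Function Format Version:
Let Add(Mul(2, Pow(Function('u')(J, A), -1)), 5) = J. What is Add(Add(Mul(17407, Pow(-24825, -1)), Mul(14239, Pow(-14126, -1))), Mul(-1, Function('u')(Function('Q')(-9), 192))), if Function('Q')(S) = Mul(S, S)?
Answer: Rational(-5781726829, 3331440525) ≈ -1.7355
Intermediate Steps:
Function('Q')(S) = Pow(S, 2)
Function('u')(J, A) = Mul(2, Pow(Add(-5, J), -1))
Add(Add(Mul(17407, Pow(-24825, -1)), Mul(14239, Pow(-14126, -1))), Mul(-1, Function('u')(Function('Q')(-9), 192))) = Add(Add(Mul(17407, Pow(-24825, -1)), Mul(14239, Pow(-14126, -1))), Mul(-1, Mul(2, Pow(Add(-5, Pow(-9, 2)), -1)))) = Add(Add(Mul(17407, Rational(-1, 24825)), Mul(14239, Rational(-1, 14126))), Mul(-1, Mul(2, Pow(Add(-5, 81), -1)))) = Add(Add(Rational(-17407, 24825), Rational(-14239, 14126)), Mul(-1, Mul(2, Pow(76, -1)))) = Add(Rational(-599374457, 350677950), Mul(-1, Mul(2, Rational(1, 76)))) = Add(Rational(-599374457, 350677950), Mul(-1, Rational(1, 38))) = Add(Rational(-599374457, 350677950), Rational(-1, 38)) = Rational(-5781726829, 3331440525)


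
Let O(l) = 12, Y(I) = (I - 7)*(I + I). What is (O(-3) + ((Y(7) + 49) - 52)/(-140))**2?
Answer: 2832489/19600 ≈ 144.51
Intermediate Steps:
Y(I) = 2*I*(-7 + I) (Y(I) = (-7 + I)*(2*I) = 2*I*(-7 + I))
(O(-3) + ((Y(7) + 49) - 52)/(-140))**2 = (12 + ((2*7*(-7 + 7) + 49) - 52)/(-140))**2 = (12 + ((2*7*0 + 49) - 52)*(-1/140))**2 = (12 + ((0 + 49) - 52)*(-1/140))**2 = (12 + (49 - 52)*(-1/140))**2 = (12 - 3*(-1/140))**2 = (12 + 3/140)**2 = (1683/140)**2 = 2832489/19600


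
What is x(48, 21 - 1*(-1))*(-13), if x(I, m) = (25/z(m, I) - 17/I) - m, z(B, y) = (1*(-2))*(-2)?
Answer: 10049/48 ≈ 209.35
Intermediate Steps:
z(B, y) = 4 (z(B, y) = -2*(-2) = 4)
x(I, m) = 25/4 - m - 17/I (x(I, m) = (25/4 - 17/I) - m = 25/4 - m - 17/I)
x(48, 21 - 1*(-1))*(-13) = (25/4 - (21 - 1*(-1)) - 17/48)*(-13) = (25/4 - (21 + 1) - 17*1/48)*(-13) = (25/4 - 1*22 - 17/48)*(-13) = (25/4 - 22 - 17/48)*(-13) = -773/48*(-13) = 10049/48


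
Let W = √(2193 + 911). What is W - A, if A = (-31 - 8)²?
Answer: -1521 + 4*√194 ≈ -1465.3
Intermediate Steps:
A = 1521 (A = (-39)² = 1521)
W = 4*√194 (W = √3104 = 4*√194 ≈ 55.714)
W - A = 4*√194 - 1*1521 = 4*√194 - 1521 = -1521 + 4*√194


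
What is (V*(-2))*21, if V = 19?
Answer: -798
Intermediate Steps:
(V*(-2))*21 = (19*(-2))*21 = -38*21 = -798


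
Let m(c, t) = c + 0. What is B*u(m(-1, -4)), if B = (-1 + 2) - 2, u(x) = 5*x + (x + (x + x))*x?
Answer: 2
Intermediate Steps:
m(c, t) = c
u(x) = 3*x**2 + 5*x (u(x) = 5*x + (x + 2*x)*x = 5*x + (3*x)*x = 5*x + 3*x**2 = 3*x**2 + 5*x)
B = -1 (B = 1 - 2 = -1)
B*u(m(-1, -4)) = -(-1)*(5 + 3*(-1)) = -(-1)*(5 - 3) = -(-1)*2 = -1*(-2) = 2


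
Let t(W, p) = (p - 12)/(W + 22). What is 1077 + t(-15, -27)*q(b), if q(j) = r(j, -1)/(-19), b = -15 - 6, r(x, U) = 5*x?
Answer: 19878/19 ≈ 1046.2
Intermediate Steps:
t(W, p) = (-12 + p)/(22 + W)
b = -21
q(j) = -5*j/19 (q(j) = (5*j)/(-19) = (5*j)*(-1/19) = -5*j/19)
1077 + t(-15, -27)*q(b) = 1077 + ((-12 - 27)/(22 - 15))*(-5/19*(-21)) = 1077 + (-39/7)*(105/19) = 1077 + ((⅐)*(-39))*(105/19) = 1077 - 39/7*105/19 = 1077 - 585/19 = 19878/19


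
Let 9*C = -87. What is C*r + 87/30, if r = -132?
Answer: 12789/10 ≈ 1278.9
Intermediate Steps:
C = -29/3 (C = (⅑)*(-87) = -29/3 ≈ -9.6667)
C*r + 87/30 = -29/3*(-132) + 87/30 = 1276 + 87*(1/30) = 1276 + 29/10 = 12789/10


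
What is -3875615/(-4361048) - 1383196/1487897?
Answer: -265668217753/6488790236056 ≈ -0.040943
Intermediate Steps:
-3875615/(-4361048) - 1383196/1487897 = -3875615*(-1/4361048) - 1383196*1/1487897 = 3875615/4361048 - 1383196/1487897 = -265668217753/6488790236056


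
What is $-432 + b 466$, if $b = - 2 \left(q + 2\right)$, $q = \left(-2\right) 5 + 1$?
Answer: $6092$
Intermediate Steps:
$q = -9$ ($q = -10 + 1 = -9$)
$b = 14$ ($b = - 2 \left(-9 + 2\right) = \left(-2\right) \left(-7\right) = 14$)
$-432 + b 466 = -432 + 14 \cdot 466 = -432 + 6524 = 6092$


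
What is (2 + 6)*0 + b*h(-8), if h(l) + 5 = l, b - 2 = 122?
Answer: -1612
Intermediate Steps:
b = 124 (b = 2 + 122 = 124)
h(l) = -5 + l
(2 + 6)*0 + b*h(-8) = (2 + 6)*0 + 124*(-5 - 8) = 8*0 + 124*(-13) = 0 - 1612 = -1612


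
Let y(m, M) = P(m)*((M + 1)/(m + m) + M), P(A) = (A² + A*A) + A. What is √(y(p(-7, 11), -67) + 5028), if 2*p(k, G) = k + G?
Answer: √4193 ≈ 64.753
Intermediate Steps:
p(k, G) = G/2 + k/2 (p(k, G) = (k + G)/2 = (G + k)/2 = G/2 + k/2)
P(A) = A + 2*A² (P(A) = (A² + A²) + A = 2*A² + A = A + 2*A²)
y(m, M) = m*(1 + 2*m)*(M + (1 + M)/(2*m)) (y(m, M) = (m*(1 + 2*m))*((M + 1)/(m + m) + M) = (m*(1 + 2*m))*((1 + M)/((2*m)) + M) = (m*(1 + 2*m))*((1 + M)*(1/(2*m)) + M) = (m*(1 + 2*m))*((1 + M)/(2*m) + M) = (m*(1 + 2*m))*(M + (1 + M)/(2*m)) = m*(1 + 2*m)*(M + (1 + M)/(2*m)))
√(y(p(-7, 11), -67) + 5028) = √((1 + 2*((½)*11 + (½)*(-7)))*(1 - 67 + 2*(-67)*((½)*11 + (½)*(-7)))/2 + 5028) = √((1 + 2*(11/2 - 7/2))*(1 - 67 + 2*(-67)*(11/2 - 7/2))/2 + 5028) = √((1 + 2*2)*(1 - 67 + 2*(-67)*2)/2 + 5028) = √((1 + 4)*(1 - 67 - 268)/2 + 5028) = √((½)*5*(-334) + 5028) = √(-835 + 5028) = √4193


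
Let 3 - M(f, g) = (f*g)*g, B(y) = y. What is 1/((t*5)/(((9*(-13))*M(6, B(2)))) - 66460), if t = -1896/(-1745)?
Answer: -285831/18996327628 ≈ -1.5047e-5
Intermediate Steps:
t = 1896/1745 (t = -1896*(-1/1745) = 1896/1745 ≈ 1.0865)
M(f, g) = 3 - f*g² (M(f, g) = 3 - f*g*g = 3 - f*g²)
1/((t*5)/(((9*(-13))*M(6, B(2)))) - 66460) = 1/(((1896/1745)*5)/(((9*(-13))*(3 - 1*6*2²))) - 66460) = 1/(1896/(349*((-117*(3 - 1*6*4)))) - 66460) = 1/(1896/(349*((-117*(3 - 24)))) - 66460) = 1/(1896/(349*((-117*(-21)))) - 66460) = 1/((1896/349)/2457 - 66460) = 1/((1896/349)*(1/2457) - 66460) = 1/(632/285831 - 66460) = 1/(-18996327628/285831) = -285831/18996327628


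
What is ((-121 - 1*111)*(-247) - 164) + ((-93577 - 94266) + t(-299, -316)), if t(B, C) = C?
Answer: -131019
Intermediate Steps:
((-121 - 1*111)*(-247) - 164) + ((-93577 - 94266) + t(-299, -316)) = ((-121 - 1*111)*(-247) - 164) + ((-93577 - 94266) - 316) = ((-121 - 111)*(-247) - 164) + (-187843 - 316) = (-232*(-247) - 164) - 188159 = (57304 - 164) - 188159 = 57140 - 188159 = -131019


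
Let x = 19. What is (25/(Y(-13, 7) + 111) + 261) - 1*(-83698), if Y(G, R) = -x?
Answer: 7724253/92 ≈ 83959.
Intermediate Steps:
Y(G, R) = -19 (Y(G, R) = -1*19 = -19)
(25/(Y(-13, 7) + 111) + 261) - 1*(-83698) = (25/(-19 + 111) + 261) - 1*(-83698) = (25/92 + 261) + 83698 = 24037/92 + 83698 = 7724253/92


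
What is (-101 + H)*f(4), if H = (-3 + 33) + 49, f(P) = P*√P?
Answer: -176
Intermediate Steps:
f(P) = P^(3/2)
H = 79 (H = 30 + 49 = 79)
(-101 + H)*f(4) = (-101 + 79)*4^(3/2) = -22*8 = -176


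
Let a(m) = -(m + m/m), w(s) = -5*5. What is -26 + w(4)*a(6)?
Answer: 149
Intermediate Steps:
w(s) = -25
a(m) = -1 - m (a(m) = -(m + 1) = -(1 + m) = -1 - m)
-26 + w(4)*a(6) = -26 - 25*(-1 - 1*6) = -26 - 25*(-1 - 6) = -26 - 25*(-7) = -26 + 175 = 149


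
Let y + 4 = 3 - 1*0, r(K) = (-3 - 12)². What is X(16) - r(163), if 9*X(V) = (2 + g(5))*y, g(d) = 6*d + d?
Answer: -2062/9 ≈ -229.11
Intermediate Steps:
r(K) = 225 (r(K) = (-15)² = 225)
g(d) = 7*d
y = -1 (y = -4 + (3 - 1*0) = -4 + (3 + 0) = -4 + 3 = -1)
X(V) = -37/9 (X(V) = ((2 + 7*5)*(-1))/9 = ((2 + 35)*(-1))/9 = (37*(-1))/9 = (⅑)*(-37) = -37/9)
X(16) - r(163) = -37/9 - 1*225 = -37/9 - 225 = -2062/9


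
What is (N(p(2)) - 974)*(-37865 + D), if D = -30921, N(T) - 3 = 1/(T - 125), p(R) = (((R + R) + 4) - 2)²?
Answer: 5944486120/89 ≈ 6.6792e+7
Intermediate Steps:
p(R) = (2 + 2*R)² (p(R) = ((2*R + 4) - 2)² = ((4 + 2*R) - 2)² = (2 + 2*R)²)
N(T) = 3 + 1/(-125 + T) (N(T) = 3 + 1/(T - 125) = 3 + 1/(-125 + T))
(N(p(2)) - 974)*(-37865 + D) = ((-374 + 3*(4*(1 + 2)²))/(-125 + 4*(1 + 2)²) - 974)*(-37865 - 30921) = ((-374 + 3*(4*3²))/(-125 + 4*3²) - 974)*(-68786) = ((-374 + 3*(4*9))/(-125 + 4*9) - 974)*(-68786) = ((-374 + 3*36)/(-125 + 36) - 974)*(-68786) = ((-374 + 108)/(-89) - 974)*(-68786) = (-1/89*(-266) - 974)*(-68786) = (266/89 - 974)*(-68786) = -86420/89*(-68786) = 5944486120/89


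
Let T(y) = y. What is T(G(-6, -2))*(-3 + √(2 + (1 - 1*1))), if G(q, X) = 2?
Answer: -6 + 2*√2 ≈ -3.1716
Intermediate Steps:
T(G(-6, -2))*(-3 + √(2 + (1 - 1*1))) = 2*(-3 + √(2 + (1 - 1*1))) = 2*(-3 + √(2 + (1 - 1))) = 2*(-3 + √(2 + 0)) = 2*(-3 + √2) = -6 + 2*√2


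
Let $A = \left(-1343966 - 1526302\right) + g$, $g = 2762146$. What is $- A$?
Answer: $108122$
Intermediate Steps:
$A = -108122$ ($A = \left(-1343966 - 1526302\right) + 2762146 = -2870268 + 2762146 = -108122$)
$- A = \left(-1\right) \left(-108122\right) = 108122$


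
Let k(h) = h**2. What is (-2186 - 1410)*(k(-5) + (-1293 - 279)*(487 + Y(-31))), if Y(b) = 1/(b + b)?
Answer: 2752787068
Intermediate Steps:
Y(b) = 1/(2*b)
(-2186 - 1410)*(k(-5) + (-1293 - 279)*(487 + Y(-31))) = (-2186 - 1410)*((-5)**2 + (-1293 - 279)*(487 + (1/2)/(-31))) = -3596*(25 - 1572*(487 + (1/2)*(-1/31))) = -3596*(25 - 1572*(487 - 1/62)) = -3596*(25 - 1572*30193/62) = -3596*(25 - 23731698/31) = -3596*(-23730923/31) = 2752787068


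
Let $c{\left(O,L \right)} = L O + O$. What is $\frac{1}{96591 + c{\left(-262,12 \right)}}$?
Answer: $\frac{1}{93185} \approx 1.0731 \cdot 10^{-5}$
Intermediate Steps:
$c{\left(O,L \right)} = O + L O$
$\frac{1}{96591 + c{\left(-262,12 \right)}} = \frac{1}{96591 - 262 \left(1 + 12\right)} = \frac{1}{96591 - 3406} = \frac{1}{93185}$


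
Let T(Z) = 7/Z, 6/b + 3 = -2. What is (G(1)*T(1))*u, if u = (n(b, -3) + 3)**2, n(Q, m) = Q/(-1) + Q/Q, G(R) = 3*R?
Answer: 14196/25 ≈ 567.84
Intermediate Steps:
b = -6/5 (b = 6/(-3 - 2) = 6/(-5) = 6*(-1/5) = -6/5 ≈ -1.2000)
n(Q, m) = 1 - Q (n(Q, m) = Q*(-1) + 1 = -Q + 1 = 1 - Q)
u = 676/25 (u = ((1 - 1*(-6/5)) + 3)**2 = ((1 + 6/5) + 3)**2 = (11/5 + 3)**2 = (26/5)**2 = 676/25 ≈ 27.040)
(G(1)*T(1))*u = ((3*1)*(7/1))*(676/25) = (3*(7*1))*(676/25) = (3*7)*(676/25) = 21*(676/25) = 14196/25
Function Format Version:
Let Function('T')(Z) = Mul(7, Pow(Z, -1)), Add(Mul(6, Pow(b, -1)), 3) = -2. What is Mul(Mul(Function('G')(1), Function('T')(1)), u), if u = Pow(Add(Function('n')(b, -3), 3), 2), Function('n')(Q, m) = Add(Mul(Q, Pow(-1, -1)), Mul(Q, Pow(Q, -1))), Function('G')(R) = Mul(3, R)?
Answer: Rational(14196, 25) ≈ 567.84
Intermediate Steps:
b = Rational(-6, 5) (b = Mul(6, Pow(Add(-3, -2), -1)) = Mul(6, Pow(-5, -1)) = Mul(6, Rational(-1, 5)) = Rational(-6, 5) ≈ -1.2000)
Function('n')(Q, m) = Add(1, Mul(-1, Q)) (Function('n')(Q, m) = Add(Mul(Q, -1), 1) = Add(Mul(-1, Q), 1) = Add(1, Mul(-1, Q)))
u = Rational(676, 25) (u = Pow(Add(Add(1, Mul(-1, Rational(-6, 5))), 3), 2) = Pow(Add(Add(1, Rational(6, 5)), 3), 2) = Pow(Add(Rational(11, 5), 3), 2) = Pow(Rational(26, 5), 2) = Rational(676, 25) ≈ 27.040)
Mul(Mul(Function('G')(1), Function('T')(1)), u) = Mul(Mul(Mul(3, 1), Mul(7, Pow(1, -1))), Rational(676, 25)) = Mul(Mul(3, Mul(7, 1)), Rational(676, 25)) = Mul(Mul(3, 7), Rational(676, 25)) = Mul(21, Rational(676, 25)) = Rational(14196, 25)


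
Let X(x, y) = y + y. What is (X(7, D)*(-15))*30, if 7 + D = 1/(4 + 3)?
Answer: 43200/7 ≈ 6171.4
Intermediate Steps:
D = -48/7 (D = -7 + 1/(4 + 3) = -7 + 1/7 = -7 + ⅐ = -48/7 ≈ -6.8571)
X(x, y) = 2*y
(X(7, D)*(-15))*30 = ((2*(-48/7))*(-15))*30 = -96/7*(-15)*30 = (1440/7)*30 = 43200/7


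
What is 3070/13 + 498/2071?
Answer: 6364444/26923 ≈ 236.39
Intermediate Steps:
3070/13 + 498/2071 = 6364444/26923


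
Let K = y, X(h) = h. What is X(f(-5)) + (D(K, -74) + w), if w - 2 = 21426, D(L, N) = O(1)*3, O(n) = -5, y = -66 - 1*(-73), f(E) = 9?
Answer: 21422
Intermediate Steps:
y = 7 (y = -66 + 73 = 7)
K = 7
D(L, N) = -15 (D(L, N) = -5*3 = -15)
w = 21428 (w = 2 + 21426 = 21428)
X(f(-5)) + (D(K, -74) + w) = 9 + (-15 + 21428) = 9 + 21413 = 21422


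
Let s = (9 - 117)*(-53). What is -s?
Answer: -5724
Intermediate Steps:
s = 5724 (s = -108*(-53) = 5724)
-s = -1*5724 = -5724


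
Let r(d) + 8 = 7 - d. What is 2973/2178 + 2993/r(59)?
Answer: -352243/7260 ≈ -48.518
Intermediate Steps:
r(d) = -1 - d (r(d) = -8 + (7 - d) = -1 - d)
2973/2178 + 2993/r(59) = 2973/2178 + 2993/(-1 - 1*59) = 2973*(1/2178) + 2993/(-1 - 59) = 991/726 + 2993/(-60) = 991/726 + 2993*(-1/60) = 991/726 - 2993/60 = -352243/7260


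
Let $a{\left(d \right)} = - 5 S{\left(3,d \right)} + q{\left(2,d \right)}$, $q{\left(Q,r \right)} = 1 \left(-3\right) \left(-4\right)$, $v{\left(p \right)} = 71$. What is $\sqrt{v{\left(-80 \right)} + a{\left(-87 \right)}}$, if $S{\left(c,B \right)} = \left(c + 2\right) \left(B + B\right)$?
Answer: $\sqrt{4433} \approx 66.581$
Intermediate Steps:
$q{\left(Q,r \right)} = 12$ ($q{\left(Q,r \right)} = \left(-3\right) \left(-4\right) = 12$)
$S{\left(c,B \right)} = 2 B \left(2 + c\right)$ ($S{\left(c,B \right)} = \left(2 + c\right) 2 B = 2 B \left(2 + c\right)$)
$a{\left(d \right)} = 12 - 50 d$ ($a{\left(d \right)} = - 5 \cdot 2 d \left(2 + 3\right) + 12 = - 5 \cdot 2 d 5 + 12 = - 5 \cdot 10 d + 12 = - 50 d + 12 = 12 - 50 d$)
$\sqrt{v{\left(-80 \right)} + a{\left(-87 \right)}} = \sqrt{71 + \left(12 - -4350\right)} = \sqrt{71 + \left(12 + 4350\right)} = \sqrt{71 + 4362} = \sqrt{4433}$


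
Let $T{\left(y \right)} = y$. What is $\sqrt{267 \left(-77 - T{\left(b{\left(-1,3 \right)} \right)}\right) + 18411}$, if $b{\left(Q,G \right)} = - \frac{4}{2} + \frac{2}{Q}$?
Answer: $6 i \sqrt{30} \approx 32.863 i$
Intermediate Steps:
$b{\left(Q,G \right)} = -2 + \frac{2}{Q}$ ($b{\left(Q,G \right)} = \left(-4\right) \frac{1}{2} + \frac{2}{Q} = -2 + \frac{2}{Q}$)
$\sqrt{267 \left(-77 - T{\left(b{\left(-1,3 \right)} \right)}\right) + 18411} = \sqrt{267 \left(-77 - \left(-2 + \frac{2}{-1}\right)\right) + 18411} = \sqrt{267 \left(-77 - \left(-2 + 2 \left(-1\right)\right)\right) + 18411} = \sqrt{267 \left(-77 - \left(-2 - 2\right)\right) + 18411} = \sqrt{267 \left(-77 - -4\right) + 18411} = \sqrt{267 \left(-77 + 4\right) + 18411} = \sqrt{267 \left(-73\right) + 18411} = \sqrt{-19491 + 18411} = \sqrt{-1080} = 6 i \sqrt{30}$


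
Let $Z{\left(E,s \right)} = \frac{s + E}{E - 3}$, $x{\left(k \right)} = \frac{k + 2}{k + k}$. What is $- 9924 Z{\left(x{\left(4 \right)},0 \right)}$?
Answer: $3308$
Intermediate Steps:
$x{\left(k \right)} = \frac{2 + k}{2 k}$
$Z{\left(E,s \right)} = \frac{E + s}{-3 + E}$
$- 9924 Z{\left(x{\left(4 \right)},0 \right)} = - 9924 \frac{\frac{2 + 4}{2 \cdot 4} + 0}{-3 + \frac{2 + 4}{2 \cdot 4}} = - 9924 \frac{\frac{1}{2} \cdot \frac{1}{4} \cdot 6 + 0}{-3 + \frac{1}{2} \cdot \frac{1}{4} \cdot 6} = - 9924 \frac{\frac{3}{4} + 0}{-3 + \frac{3}{4}} = - 9924 \frac{1}{- \frac{9}{4}} \cdot \frac{3}{4} = - 9924 \left(\left(- \frac{4}{9}\right) \frac{3}{4}\right) = \left(-9924\right) \left(- \frac{1}{3}\right) = 3308$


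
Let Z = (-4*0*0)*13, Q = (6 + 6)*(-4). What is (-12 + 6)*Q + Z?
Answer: 288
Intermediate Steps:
Q = -48 (Q = 12*(-4) = -48)
Z = 0 (Z = (0*0)*13 = 0*13 = 0)
(-12 + 6)*Q + Z = (-12 + 6)*(-48) + 0 = -6*(-48) + 0 = 288 + 0 = 288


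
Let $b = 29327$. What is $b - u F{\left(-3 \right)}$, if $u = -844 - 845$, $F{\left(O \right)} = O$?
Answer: $24260$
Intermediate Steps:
$u = -1689$ ($u = -844 - 845 = -1689$)
$b - u F{\left(-3 \right)} = 29327 - \left(-1689\right) \left(-3\right) = 29327 - 5067 = 24260$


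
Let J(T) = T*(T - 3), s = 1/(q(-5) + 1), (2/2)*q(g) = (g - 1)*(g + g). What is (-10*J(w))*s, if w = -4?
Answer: -280/61 ≈ -4.5902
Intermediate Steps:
q(g) = 2*g*(-1 + g) (q(g) = (g - 1)*(g + g) = (-1 + g)*(2*g) = 2*g*(-1 + g))
s = 1/61 (s = 1/(2*(-5)*(-1 - 5) + 1) = 1/(2*(-5)*(-6) + 1) = 1/(60 + 1) = 1/61 ≈ 0.016393)
J(T) = T*(-3 + T)
(-10*J(w))*s = -(-40)*(-3 - 4)*(1/61) = -(-40)*(-7)*(1/61) = -10*28*(1/61) = -280*1/61 = -280/61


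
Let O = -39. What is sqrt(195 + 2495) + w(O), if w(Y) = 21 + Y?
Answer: -18 + sqrt(2690) ≈ 33.865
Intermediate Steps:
sqrt(195 + 2495) + w(O) = sqrt(195 + 2495) + (21 - 39) = sqrt(2690) - 18 = -18 + sqrt(2690)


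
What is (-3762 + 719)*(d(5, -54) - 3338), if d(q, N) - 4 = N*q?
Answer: 10966972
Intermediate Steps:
d(q, N) = 4 + N*q
(-3762 + 719)*(d(5, -54) - 3338) = (-3762 + 719)*((4 - 54*5) - 3338) = -3043*((4 - 270) - 3338) = -3043*(-266 - 3338) = -3043*(-3604) = 10966972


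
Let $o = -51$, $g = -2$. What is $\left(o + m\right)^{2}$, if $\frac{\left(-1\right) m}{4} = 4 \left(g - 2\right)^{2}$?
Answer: $94249$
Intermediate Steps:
$m = -256$ ($m = - 4 \cdot 4 \left(-2 - 2\right)^{2} = - 4 \cdot 4 \left(-4\right)^{2} = - 4 \cdot 4 \cdot 16 = \left(-4\right) 64 = -256$)
$\left(o + m\right)^{2} = \left(-51 - 256\right)^{2} = \left(-307\right)^{2} = 94249$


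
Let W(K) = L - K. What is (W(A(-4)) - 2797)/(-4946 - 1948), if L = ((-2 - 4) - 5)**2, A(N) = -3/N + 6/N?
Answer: 1189/3064 ≈ 0.38805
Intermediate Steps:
A(N) = 3/N
L = 121 (L = (-6 - 5)**2 = (-11)**2 = 121)
W(K) = 121 - K
(W(A(-4)) - 2797)/(-4946 - 1948) = ((121 - 3/(-4)) - 2797)/(-4946 - 1948) = ((121 - 3*(-1)/4) - 2797)/(-6894) = ((121 - 1*(-3/4)) - 2797)*(-1/6894) = ((121 + 3/4) - 2797)*(-1/6894) = (487/4 - 2797)*(-1/6894) = -10701/4*(-1/6894) = 1189/3064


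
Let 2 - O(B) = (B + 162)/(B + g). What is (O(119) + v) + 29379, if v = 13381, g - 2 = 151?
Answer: 11630983/272 ≈ 42761.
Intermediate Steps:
g = 153 (g = 2 + 151 = 153)
O(B) = 2 - (162 + B)/(153 + B) (O(B) = 2 - (B + 162)/(B + 153) = 2 - (162 + B)/(153 + B))
(O(119) + v) + 29379 = ((144 + 119)/(153 + 119) + 13381) + 29379 = (263/272 + 13381) + 29379 = 3639895/272 + 29379 = 11630983/272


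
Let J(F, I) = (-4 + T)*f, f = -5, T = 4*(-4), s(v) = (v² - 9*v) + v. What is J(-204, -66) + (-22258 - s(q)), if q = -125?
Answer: -38783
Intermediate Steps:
s(v) = v² - 8*v
T = -16
J(F, I) = 100 (J(F, I) = (-4 - 16)*(-5) = -20*(-5) = 100)
J(-204, -66) + (-22258 - s(q)) = 100 + (-22258 - (-125)*(-8 - 125)) = 100 + (-22258 - (-125)*(-133)) = 100 + (-22258 - 1*16625) = 100 + (-22258 - 16625) = 100 - 38883 = -38783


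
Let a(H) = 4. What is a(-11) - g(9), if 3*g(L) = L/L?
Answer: 11/3 ≈ 3.6667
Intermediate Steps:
g(L) = ⅓ (g(L) = (L/L)/3 = (⅓)*1 = ⅓)
a(-11) - g(9) = 4 - 1*⅓ = 4 - ⅓ = 11/3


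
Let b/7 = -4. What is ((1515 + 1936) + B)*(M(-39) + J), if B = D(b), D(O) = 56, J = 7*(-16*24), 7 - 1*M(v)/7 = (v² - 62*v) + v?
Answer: -104996073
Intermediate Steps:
b = -28 (b = 7*(-4) = -28)
M(v) = 49 - 7*v² + 427*v (M(v) = 49 - 7*((v² - 62*v) + v) = 49 - 7*(v² - 61*v) = 49 + (-7*v² + 427*v) = 49 - 7*v² + 427*v)
J = -2688 (J = 7*(-384) = -2688)
B = 56
((1515 + 1936) + B)*(M(-39) + J) = ((1515 + 1936) + 56)*((49 - 7*(-39)² + 427*(-39)) - 2688) = (3451 + 56)*((49 - 7*1521 - 16653) - 2688) = 3507*((49 - 10647 - 16653) - 2688) = 3507*(-27251 - 2688) = 3507*(-29939) = -104996073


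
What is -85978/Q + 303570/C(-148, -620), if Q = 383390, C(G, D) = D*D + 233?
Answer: 4628651457/8192469215 ≈ 0.56499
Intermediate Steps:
C(G, D) = 233 + D² (C(G, D) = D² + 233 = 233 + D²)
-85978/Q + 303570/C(-148, -620) = -85978/383390 + 303570/(233 + (-620)²) = -85978*1/383390 + 303570/(233 + 384400) = -42989/191695 + 303570/384633 = -42989/191695 + 303570*(1/384633) = -42989/191695 + 33730/42737 = 4628651457/8192469215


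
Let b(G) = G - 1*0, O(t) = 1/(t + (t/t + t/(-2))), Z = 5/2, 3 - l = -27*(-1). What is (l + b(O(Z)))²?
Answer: 44944/81 ≈ 554.86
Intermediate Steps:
l = -24 (l = 3 - (-27)*(-1) = 3 - 1*27 = 3 - 27 = -24)
Z = 5/2 (Z = 5*(½) = 5/2 ≈ 2.5000)
O(t) = 1/(1 + t/2) (O(t) = 1/(t + (1 + t*(-½))) = 1/(t + (1 - t/2)) = 1/(1 + t/2))
b(G) = G (b(G) = G + 0 = G)
(l + b(O(Z)))² = (-24 + 2/(2 + 5/2))² = (-24 + 2/(9/2))² = (-24 + 2*(2/9))² = (-24 + 4/9)² = (-212/9)² = 44944/81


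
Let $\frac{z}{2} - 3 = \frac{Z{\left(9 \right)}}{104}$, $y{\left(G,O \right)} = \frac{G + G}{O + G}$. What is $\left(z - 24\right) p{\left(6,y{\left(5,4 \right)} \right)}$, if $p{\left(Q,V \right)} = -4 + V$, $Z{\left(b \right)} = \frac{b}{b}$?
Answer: $\frac{935}{18} \approx 51.944$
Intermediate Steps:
$y{\left(G,O \right)} = \frac{2 G}{G + O}$
$Z{\left(b \right)} = 1$
$z = \frac{313}{52}$ ($z = 6 + 2 \cdot 1 \cdot \frac{1}{104} = 6 + 2 \cdot \frac{1}{104} = 6 + \frac{1}{52} = \frac{313}{52} \approx 6.0192$)
$\left(z - 24\right) p{\left(6,y{\left(5,4 \right)} \right)} = \left(\frac{313}{52} - 24\right) \left(-4 + 2 \cdot 5 \frac{1}{5 + 4}\right) = - \frac{935 \left(-4 + 2 \cdot 5 \cdot \frac{1}{9}\right)}{52} = - \frac{935 \left(-4 + \frac{10}{9}\right)}{52} = \left(- \frac{935}{52}\right) \left(- \frac{26}{9}\right) = \frac{935}{18}$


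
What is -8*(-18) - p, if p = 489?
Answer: -345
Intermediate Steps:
-8*(-18) - p = -8*(-18) - 1*489 = 144 - 489 = -345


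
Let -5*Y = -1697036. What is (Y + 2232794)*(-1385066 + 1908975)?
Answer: 6737996792454/5 ≈ 1.3476e+12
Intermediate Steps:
Y = 1697036/5 (Y = -⅕*(-1697036) = 1697036/5 ≈ 3.3941e+5)
(Y + 2232794)*(-1385066 + 1908975) = (1697036/5 + 2232794)*(-1385066 + 1908975) = (12861006/5)*523909 = 6737996792454/5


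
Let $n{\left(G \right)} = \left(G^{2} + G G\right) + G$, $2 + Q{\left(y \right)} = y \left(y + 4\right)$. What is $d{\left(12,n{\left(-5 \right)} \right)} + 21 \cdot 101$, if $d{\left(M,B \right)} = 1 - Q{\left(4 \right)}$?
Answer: $2092$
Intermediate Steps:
$Q{\left(y \right)} = -2 + y \left(4 + y\right)$ ($Q{\left(y \right)} = -2 + y \left(y + 4\right) = -2 + y \left(4 + y\right)$)
$n{\left(G \right)} = G + 2 G^{2}$ ($n{\left(G \right)} = \left(G^{2} + G^{2}\right) + G = 2 G^{2} + G = G + 2 G^{2}$)
$d{\left(M,B \right)} = -29$ ($d{\left(M,B \right)} = 1 - \left(-2 + 4^{2} + 4 \cdot 4\right) = 1 - \left(-2 + 16 + 16\right) = 1 - 30 = -29$)
$d{\left(12,n{\left(-5 \right)} \right)} + 21 \cdot 101 = -29 + 21 \cdot 101 = -29 + 2121 = 2092$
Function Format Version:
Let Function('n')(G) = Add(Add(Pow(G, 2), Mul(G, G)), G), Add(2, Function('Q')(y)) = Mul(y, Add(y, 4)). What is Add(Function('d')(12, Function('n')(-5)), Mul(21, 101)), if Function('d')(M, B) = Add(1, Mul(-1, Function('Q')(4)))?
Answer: 2092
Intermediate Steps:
Function('Q')(y) = Add(-2, Mul(y, Add(4, y))) (Function('Q')(y) = Add(-2, Mul(y, Add(y, 4))) = Add(-2, Mul(y, Add(4, y))))
Function('n')(G) = Add(G, Mul(2, Pow(G, 2))) (Function('n')(G) = Add(Add(Pow(G, 2), Pow(G, 2)), G) = Add(Mul(2, Pow(G, 2)), G) = Add(G, Mul(2, Pow(G, 2))))
Function('d')(M, B) = -29 (Function('d')(M, B) = Add(1, Mul(-1, Add(-2, Pow(4, 2), Mul(4, 4)))) = Add(1, Mul(-1, Add(-2, 16, 16))) = Add(1, Mul(-1, 30)) = Add(1, -30) = -29)
Add(Function('d')(12, Function('n')(-5)), Mul(21, 101)) = Add(-29, Mul(21, 101)) = Add(-29, 2121) = 2092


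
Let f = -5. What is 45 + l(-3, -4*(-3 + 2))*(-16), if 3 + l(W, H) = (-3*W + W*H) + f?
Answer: 221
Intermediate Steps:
l(W, H) = -8 - 3*W + H*W (l(W, H) = -3 + ((-3*W + W*H) - 5) = -3 + ((-3*W + H*W) - 5) = -3 + (-5 - 3*W + H*W) = -8 - 3*W + H*W)
45 + l(-3, -4*(-3 + 2))*(-16) = 45 + (-8 - 3*(-3) - 4*(-3 + 2)*(-3))*(-16) = 45 + (-8 + 9 - 4*(-1)*(-3))*(-16) = 45 + (-8 + 9 + 4*(-3))*(-16) = 45 + (-8 + 9 - 12)*(-16) = 45 - 11*(-16) = 45 + 176 = 221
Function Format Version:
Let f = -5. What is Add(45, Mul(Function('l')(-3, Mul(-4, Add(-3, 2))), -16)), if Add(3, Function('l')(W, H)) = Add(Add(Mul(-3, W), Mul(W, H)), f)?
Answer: 221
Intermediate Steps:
Function('l')(W, H) = Add(-8, Mul(-3, W), Mul(H, W)) (Function('l')(W, H) = Add(-3, Add(Add(Mul(-3, W), Mul(W, H)), -5)) = Add(-3, Add(Add(Mul(-3, W), Mul(H, W)), -5)) = Add(-3, Add(-5, Mul(-3, W), Mul(H, W))) = Add(-8, Mul(-3, W), Mul(H, W)))
Add(45, Mul(Function('l')(-3, Mul(-4, Add(-3, 2))), -16)) = Add(45, Mul(Add(-8, Mul(-3, -3), Mul(Mul(-4, Add(-3, 2)), -3)), -16)) = Add(45, Mul(Add(-8, 9, Mul(Mul(-4, -1), -3)), -16)) = Add(45, Mul(Add(-8, 9, Mul(4, -3)), -16)) = Add(45, Mul(Add(-8, 9, -12), -16)) = Add(45, Mul(-11, -16)) = Add(45, 176) = 221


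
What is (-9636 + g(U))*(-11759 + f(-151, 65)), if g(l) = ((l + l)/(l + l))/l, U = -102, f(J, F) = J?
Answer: 1951002905/17 ≈ 1.1476e+8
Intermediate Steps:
g(l) = 1/l (g(l) = ((2*l)/((2*l)))/l = ((2*l)*(1/(2*l)))/l = 1/l)
(-9636 + g(U))*(-11759 + f(-151, 65)) = (-9636 + 1/(-102))*(-11759 - 151) = (-9636 - 1/102)*(-11910) = -982873/102*(-11910) = 1951002905/17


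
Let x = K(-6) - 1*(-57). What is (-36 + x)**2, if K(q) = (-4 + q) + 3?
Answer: 196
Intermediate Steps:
K(q) = -1 + q
x = 50 (x = (-1 - 6) - 1*(-57) = -7 + 57 = 50)
(-36 + x)**2 = (-36 + 50)**2 = 14**2 = 196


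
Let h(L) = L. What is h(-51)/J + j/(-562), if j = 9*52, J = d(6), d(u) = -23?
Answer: 8949/6463 ≈ 1.3847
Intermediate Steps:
J = -23
j = 468
h(-51)/J + j/(-562) = -51/(-23) + 468/(-562) = -51*(-1/23) + 468*(-1/562) = 51/23 - 234/281 = 8949/6463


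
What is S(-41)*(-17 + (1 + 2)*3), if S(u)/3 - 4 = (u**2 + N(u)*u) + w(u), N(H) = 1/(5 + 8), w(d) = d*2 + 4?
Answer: -500400/13 ≈ -38492.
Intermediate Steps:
w(d) = 4 + 2*d (w(d) = 2*d + 4 = 4 + 2*d)
N(H) = 1/13
S(u) = 24 + 3*u**2 + 81*u/13 (S(u) = 12 + 3*((u**2 + u/13) + (4 + 2*u)) = 12 + 3*(4 + u**2 + 27*u/13) = 12 + (12 + 3*u**2 + 81*u/13) = 24 + 3*u**2 + 81*u/13)
S(-41)*(-17 + (1 + 2)*3) = (24 + 3*(-41)**2 + (81/13)*(-41))*(-17 + (1 + 2)*3) = (24 + 3*1681 - 3321/13)*(-17 + 3*3) = (24 + 5043 - 3321/13)*(-17 + 9) = (62550/13)*(-8) = -500400/13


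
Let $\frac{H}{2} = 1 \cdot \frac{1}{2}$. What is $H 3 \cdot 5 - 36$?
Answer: $-21$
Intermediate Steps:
$H = 1$ ($H = 2 \cdot 1 \cdot \frac{1}{2} = 2 \cdot \frac{1}{2} = 1$)
$H 3 \cdot 5 - 36 = 1 \cdot 3 \cdot 5 - 36 = 3 \cdot 5 - 36 = 15 - 36 = -21$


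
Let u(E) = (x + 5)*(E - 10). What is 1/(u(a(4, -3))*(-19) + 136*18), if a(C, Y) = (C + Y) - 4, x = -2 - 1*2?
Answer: 1/2695 ≈ 0.00037106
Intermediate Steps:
x = -4 (x = -2 - 2 = -4)
a(C, Y) = -4 + C + Y
u(E) = -10 + E (u(E) = (-4 + 5)*(E - 10) = 1*(-10 + E) = -10 + E)
1/(u(a(4, -3))*(-19) + 136*18) = 1/((-10 + (-4 + 4 - 3))*(-19) + 136*18) = 1/((-10 - 3)*(-19) + 2448) = 1/(-13*(-19) + 2448) = 1/(247 + 2448) = 1/2695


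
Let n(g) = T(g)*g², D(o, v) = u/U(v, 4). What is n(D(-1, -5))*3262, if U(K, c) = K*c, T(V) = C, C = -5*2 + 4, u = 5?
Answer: -4893/4 ≈ -1223.3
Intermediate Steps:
C = -6 (C = -10 + 4 = -6)
T(V) = -6
D(o, v) = 5/(4*v) (D(o, v) = 5/((v*4)) = 5/((4*v)) = 5*(1/(4*v)) = 5/(4*v))
n(g) = -6*g²
n(D(-1, -5))*3262 = -6*((5/4)/(-5))²*3262 = -6*((5/4)*(-⅕))²*3262 = -6*(-¼)²*3262 = -6*1/16*3262 = -3/8*3262 = -4893/4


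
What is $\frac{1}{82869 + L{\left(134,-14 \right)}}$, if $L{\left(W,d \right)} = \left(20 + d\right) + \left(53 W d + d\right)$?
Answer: $- \frac{1}{16567} \approx -6.0361 \cdot 10^{-5}$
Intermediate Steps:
$L{\left(W,d \right)} = 20 + 2 d + 53 W d$ ($L{\left(W,d \right)} = \left(20 + d\right) + \left(53 W d + d\right) = \left(20 + d\right) + \left(d + 53 W d\right) = 20 + 2 d + 53 W d$)
$\frac{1}{82869 + L{\left(134,-14 \right)}} = \frac{1}{82869 + \left(20 + 2 \left(-14\right) + 53 \cdot 134 \left(-14\right)\right)} = \frac{1}{82869 - 99436} = \frac{1}{-16567} = - \frac{1}{16567}$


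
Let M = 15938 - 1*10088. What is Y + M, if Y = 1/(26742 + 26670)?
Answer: 312460201/53412 ≈ 5850.0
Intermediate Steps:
M = 5850 (M = 15938 - 10088 = 5850)
Y = 1/53412 ≈ 1.8722e-5
Y + M = 1/53412 + 5850 = 312460201/53412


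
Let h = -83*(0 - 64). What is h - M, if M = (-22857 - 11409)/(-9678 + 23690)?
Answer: 37233005/7006 ≈ 5314.4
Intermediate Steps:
M = -17133/7006 (M = -34266/14012 = -34266*1/14012 = -17133/7006 ≈ -2.4455)
h = 5312 (h = -83*(-64) = 5312)
h - M = 5312 - 1*(-17133/7006) = 5312 + 17133/7006 = 37233005/7006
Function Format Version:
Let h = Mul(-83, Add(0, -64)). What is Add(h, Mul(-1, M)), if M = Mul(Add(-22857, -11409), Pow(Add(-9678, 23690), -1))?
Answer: Rational(37233005, 7006) ≈ 5314.4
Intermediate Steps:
M = Rational(-17133, 7006) (M = Mul(-34266, Pow(14012, -1)) = Mul(-34266, Rational(1, 14012)) = Rational(-17133, 7006) ≈ -2.4455)
h = 5312 (h = Mul(-83, -64) = 5312)
Add(h, Mul(-1, M)) = Add(5312, Mul(-1, Rational(-17133, 7006))) = Add(5312, Rational(17133, 7006)) = Rational(37233005, 7006)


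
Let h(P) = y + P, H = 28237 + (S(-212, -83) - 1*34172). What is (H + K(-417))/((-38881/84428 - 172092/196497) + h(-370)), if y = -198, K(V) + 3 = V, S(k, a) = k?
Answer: 36315178839324/3148401151307 ≈ 11.534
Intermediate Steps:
K(V) = -3 + V
H = -6147 (H = 28237 + (-212 - 1*34172) = 28237 + (-212 - 34172) = 28237 - 34384 = -6147)
h(P) = -198 + P
(H + K(-417))/((-38881/84428 - 172092/196497) + h(-370)) = (-6147 + (-3 - 417))/((-38881/84428 - 172092/196497) + (-198 - 370)) = (-6147 - 420)/((-38881*1/84428 - 172092*1/196497) - 568) = -6567/((-38881/84428 - 57364/65499) - 568) = -6567/(-7389794411/5529949572 - 568) = -6567/(-3148401151307/5529949572) = -6567*(-5529949572/3148401151307) = 36315178839324/3148401151307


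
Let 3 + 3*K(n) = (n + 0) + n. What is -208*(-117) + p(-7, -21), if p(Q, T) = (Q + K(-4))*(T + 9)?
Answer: 24464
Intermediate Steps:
K(n) = -1 + 2*n/3 (K(n) = -1 + ((n + 0) + n)/3 = -1 + (n + n)/3 = -1 + (2*n)/3 = -1 + 2*n/3)
p(Q, T) = (9 + T)*(-11/3 + Q) (p(Q, T) = (Q + (-1 + (2/3)*(-4)))*(T + 9) = (Q + (-1 - 8/3))*(9 + T) = (Q - 11/3)*(9 + T) = (-11/3 + Q)*(9 + T) = (9 + T)*(-11/3 + Q))
-208*(-117) + p(-7, -21) = -208*(-117) + (-33 + 9*(-7) - 11/3*(-21) - 7*(-21)) = 24336 + (-33 - 63 + 77 + 147) = 24336 + 128 = 24464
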